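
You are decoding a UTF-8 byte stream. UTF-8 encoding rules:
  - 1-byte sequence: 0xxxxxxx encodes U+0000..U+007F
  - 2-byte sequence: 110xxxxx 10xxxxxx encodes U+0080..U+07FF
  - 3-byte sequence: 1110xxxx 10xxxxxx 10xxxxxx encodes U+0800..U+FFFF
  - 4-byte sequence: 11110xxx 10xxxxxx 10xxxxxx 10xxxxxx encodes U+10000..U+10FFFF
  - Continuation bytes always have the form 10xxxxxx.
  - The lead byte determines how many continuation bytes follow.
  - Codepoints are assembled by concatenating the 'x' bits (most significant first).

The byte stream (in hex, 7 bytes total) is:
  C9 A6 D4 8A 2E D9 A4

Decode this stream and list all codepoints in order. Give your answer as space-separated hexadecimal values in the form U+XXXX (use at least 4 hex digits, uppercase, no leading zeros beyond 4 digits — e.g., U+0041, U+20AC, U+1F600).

Answer: U+0266 U+050A U+002E U+0664

Derivation:
Byte[0]=C9: 2-byte lead, need 1 cont bytes. acc=0x9
Byte[1]=A6: continuation. acc=(acc<<6)|0x26=0x266
Completed: cp=U+0266 (starts at byte 0)
Byte[2]=D4: 2-byte lead, need 1 cont bytes. acc=0x14
Byte[3]=8A: continuation. acc=(acc<<6)|0x0A=0x50A
Completed: cp=U+050A (starts at byte 2)
Byte[4]=2E: 1-byte ASCII. cp=U+002E
Byte[5]=D9: 2-byte lead, need 1 cont bytes. acc=0x19
Byte[6]=A4: continuation. acc=(acc<<6)|0x24=0x664
Completed: cp=U+0664 (starts at byte 5)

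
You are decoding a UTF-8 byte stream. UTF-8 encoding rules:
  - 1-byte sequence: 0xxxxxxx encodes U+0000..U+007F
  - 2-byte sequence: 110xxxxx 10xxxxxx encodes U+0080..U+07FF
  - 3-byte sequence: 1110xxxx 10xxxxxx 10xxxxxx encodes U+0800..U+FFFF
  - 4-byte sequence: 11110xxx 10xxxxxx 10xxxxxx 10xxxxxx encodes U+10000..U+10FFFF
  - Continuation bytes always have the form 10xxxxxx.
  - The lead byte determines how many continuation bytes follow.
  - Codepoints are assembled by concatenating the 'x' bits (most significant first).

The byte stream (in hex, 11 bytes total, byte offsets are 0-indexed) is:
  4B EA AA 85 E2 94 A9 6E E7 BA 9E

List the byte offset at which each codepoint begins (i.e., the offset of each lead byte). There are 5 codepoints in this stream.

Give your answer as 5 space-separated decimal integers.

Answer: 0 1 4 7 8

Derivation:
Byte[0]=4B: 1-byte ASCII. cp=U+004B
Byte[1]=EA: 3-byte lead, need 2 cont bytes. acc=0xA
Byte[2]=AA: continuation. acc=(acc<<6)|0x2A=0x2AA
Byte[3]=85: continuation. acc=(acc<<6)|0x05=0xAA85
Completed: cp=U+AA85 (starts at byte 1)
Byte[4]=E2: 3-byte lead, need 2 cont bytes. acc=0x2
Byte[5]=94: continuation. acc=(acc<<6)|0x14=0x94
Byte[6]=A9: continuation. acc=(acc<<6)|0x29=0x2529
Completed: cp=U+2529 (starts at byte 4)
Byte[7]=6E: 1-byte ASCII. cp=U+006E
Byte[8]=E7: 3-byte lead, need 2 cont bytes. acc=0x7
Byte[9]=BA: continuation. acc=(acc<<6)|0x3A=0x1FA
Byte[10]=9E: continuation. acc=(acc<<6)|0x1E=0x7E9E
Completed: cp=U+7E9E (starts at byte 8)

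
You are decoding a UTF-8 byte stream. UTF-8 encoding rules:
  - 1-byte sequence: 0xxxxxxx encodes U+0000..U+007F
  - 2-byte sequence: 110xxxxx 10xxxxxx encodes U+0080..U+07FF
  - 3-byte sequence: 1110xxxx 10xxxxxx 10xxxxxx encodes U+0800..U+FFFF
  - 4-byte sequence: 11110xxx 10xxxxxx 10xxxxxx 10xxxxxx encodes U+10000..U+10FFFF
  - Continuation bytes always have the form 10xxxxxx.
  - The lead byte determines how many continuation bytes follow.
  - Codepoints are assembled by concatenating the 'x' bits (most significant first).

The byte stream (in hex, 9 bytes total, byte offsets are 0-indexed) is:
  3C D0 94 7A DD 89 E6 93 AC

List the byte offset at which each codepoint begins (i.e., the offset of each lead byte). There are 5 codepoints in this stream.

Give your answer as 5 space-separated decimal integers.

Byte[0]=3C: 1-byte ASCII. cp=U+003C
Byte[1]=D0: 2-byte lead, need 1 cont bytes. acc=0x10
Byte[2]=94: continuation. acc=(acc<<6)|0x14=0x414
Completed: cp=U+0414 (starts at byte 1)
Byte[3]=7A: 1-byte ASCII. cp=U+007A
Byte[4]=DD: 2-byte lead, need 1 cont bytes. acc=0x1D
Byte[5]=89: continuation. acc=(acc<<6)|0x09=0x749
Completed: cp=U+0749 (starts at byte 4)
Byte[6]=E6: 3-byte lead, need 2 cont bytes. acc=0x6
Byte[7]=93: continuation. acc=(acc<<6)|0x13=0x193
Byte[8]=AC: continuation. acc=(acc<<6)|0x2C=0x64EC
Completed: cp=U+64EC (starts at byte 6)

Answer: 0 1 3 4 6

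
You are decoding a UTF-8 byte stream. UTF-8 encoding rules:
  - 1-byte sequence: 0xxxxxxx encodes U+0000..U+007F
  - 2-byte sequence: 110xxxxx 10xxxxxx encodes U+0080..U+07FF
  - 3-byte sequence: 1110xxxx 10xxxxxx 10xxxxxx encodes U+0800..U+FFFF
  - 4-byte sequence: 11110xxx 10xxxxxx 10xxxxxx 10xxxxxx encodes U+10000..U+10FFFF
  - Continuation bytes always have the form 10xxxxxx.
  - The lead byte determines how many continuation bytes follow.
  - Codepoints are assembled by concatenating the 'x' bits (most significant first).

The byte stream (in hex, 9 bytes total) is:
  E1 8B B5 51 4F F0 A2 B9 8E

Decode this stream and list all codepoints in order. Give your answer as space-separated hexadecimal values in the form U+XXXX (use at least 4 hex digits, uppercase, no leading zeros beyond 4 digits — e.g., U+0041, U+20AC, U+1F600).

Byte[0]=E1: 3-byte lead, need 2 cont bytes. acc=0x1
Byte[1]=8B: continuation. acc=(acc<<6)|0x0B=0x4B
Byte[2]=B5: continuation. acc=(acc<<6)|0x35=0x12F5
Completed: cp=U+12F5 (starts at byte 0)
Byte[3]=51: 1-byte ASCII. cp=U+0051
Byte[4]=4F: 1-byte ASCII. cp=U+004F
Byte[5]=F0: 4-byte lead, need 3 cont bytes. acc=0x0
Byte[6]=A2: continuation. acc=(acc<<6)|0x22=0x22
Byte[7]=B9: continuation. acc=(acc<<6)|0x39=0x8B9
Byte[8]=8E: continuation. acc=(acc<<6)|0x0E=0x22E4E
Completed: cp=U+22E4E (starts at byte 5)

Answer: U+12F5 U+0051 U+004F U+22E4E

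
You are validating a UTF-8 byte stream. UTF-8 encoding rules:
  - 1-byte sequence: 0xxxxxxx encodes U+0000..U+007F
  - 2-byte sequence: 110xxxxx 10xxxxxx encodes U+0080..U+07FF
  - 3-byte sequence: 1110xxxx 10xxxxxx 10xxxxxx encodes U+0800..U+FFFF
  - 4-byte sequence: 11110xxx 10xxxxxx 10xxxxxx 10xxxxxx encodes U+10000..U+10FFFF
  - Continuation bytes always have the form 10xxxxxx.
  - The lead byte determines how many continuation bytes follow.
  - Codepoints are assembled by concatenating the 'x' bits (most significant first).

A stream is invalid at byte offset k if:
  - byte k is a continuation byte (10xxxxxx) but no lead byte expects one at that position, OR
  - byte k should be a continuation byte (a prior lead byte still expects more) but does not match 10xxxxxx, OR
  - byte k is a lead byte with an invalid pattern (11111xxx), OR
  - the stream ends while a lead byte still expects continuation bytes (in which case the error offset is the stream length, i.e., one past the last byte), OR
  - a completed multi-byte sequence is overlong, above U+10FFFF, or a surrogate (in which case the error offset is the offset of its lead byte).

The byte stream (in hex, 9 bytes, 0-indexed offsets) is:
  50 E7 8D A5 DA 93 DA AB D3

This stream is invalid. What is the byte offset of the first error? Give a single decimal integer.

Answer: 9

Derivation:
Byte[0]=50: 1-byte ASCII. cp=U+0050
Byte[1]=E7: 3-byte lead, need 2 cont bytes. acc=0x7
Byte[2]=8D: continuation. acc=(acc<<6)|0x0D=0x1CD
Byte[3]=A5: continuation. acc=(acc<<6)|0x25=0x7365
Completed: cp=U+7365 (starts at byte 1)
Byte[4]=DA: 2-byte lead, need 1 cont bytes. acc=0x1A
Byte[5]=93: continuation. acc=(acc<<6)|0x13=0x693
Completed: cp=U+0693 (starts at byte 4)
Byte[6]=DA: 2-byte lead, need 1 cont bytes. acc=0x1A
Byte[7]=AB: continuation. acc=(acc<<6)|0x2B=0x6AB
Completed: cp=U+06AB (starts at byte 6)
Byte[8]=D3: 2-byte lead, need 1 cont bytes. acc=0x13
Byte[9]: stream ended, expected continuation. INVALID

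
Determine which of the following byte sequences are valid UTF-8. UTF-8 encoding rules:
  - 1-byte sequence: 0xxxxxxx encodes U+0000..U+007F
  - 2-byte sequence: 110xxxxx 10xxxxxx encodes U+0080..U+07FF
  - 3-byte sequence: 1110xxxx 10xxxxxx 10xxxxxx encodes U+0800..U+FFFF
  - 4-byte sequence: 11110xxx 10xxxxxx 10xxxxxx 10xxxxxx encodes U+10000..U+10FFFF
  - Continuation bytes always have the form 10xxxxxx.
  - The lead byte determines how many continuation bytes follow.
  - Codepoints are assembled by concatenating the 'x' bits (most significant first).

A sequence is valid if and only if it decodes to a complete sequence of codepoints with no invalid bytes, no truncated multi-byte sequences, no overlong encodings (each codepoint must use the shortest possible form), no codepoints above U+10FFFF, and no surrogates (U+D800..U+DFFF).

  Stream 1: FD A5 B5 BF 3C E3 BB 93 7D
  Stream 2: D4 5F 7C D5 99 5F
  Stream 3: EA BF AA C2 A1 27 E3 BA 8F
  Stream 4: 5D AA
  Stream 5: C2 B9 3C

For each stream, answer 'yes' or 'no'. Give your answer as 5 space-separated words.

Stream 1: error at byte offset 0. INVALID
Stream 2: error at byte offset 1. INVALID
Stream 3: decodes cleanly. VALID
Stream 4: error at byte offset 1. INVALID
Stream 5: decodes cleanly. VALID

Answer: no no yes no yes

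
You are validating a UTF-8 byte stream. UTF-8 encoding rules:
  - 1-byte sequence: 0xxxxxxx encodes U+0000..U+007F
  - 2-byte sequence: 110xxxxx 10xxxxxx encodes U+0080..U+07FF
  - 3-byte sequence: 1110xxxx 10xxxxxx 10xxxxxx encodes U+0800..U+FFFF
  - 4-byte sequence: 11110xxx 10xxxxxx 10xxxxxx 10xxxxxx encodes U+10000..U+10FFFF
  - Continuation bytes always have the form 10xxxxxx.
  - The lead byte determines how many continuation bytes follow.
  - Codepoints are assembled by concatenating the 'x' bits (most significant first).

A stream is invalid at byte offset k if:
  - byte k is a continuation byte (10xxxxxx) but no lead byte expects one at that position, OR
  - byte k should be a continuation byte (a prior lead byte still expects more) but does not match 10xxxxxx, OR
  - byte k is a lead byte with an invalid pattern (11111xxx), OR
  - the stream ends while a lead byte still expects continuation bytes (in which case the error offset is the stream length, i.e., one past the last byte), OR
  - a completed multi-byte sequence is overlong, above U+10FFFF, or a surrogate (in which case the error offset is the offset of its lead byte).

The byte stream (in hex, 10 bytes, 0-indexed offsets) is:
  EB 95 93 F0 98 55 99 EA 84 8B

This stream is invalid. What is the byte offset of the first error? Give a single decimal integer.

Answer: 5

Derivation:
Byte[0]=EB: 3-byte lead, need 2 cont bytes. acc=0xB
Byte[1]=95: continuation. acc=(acc<<6)|0x15=0x2D5
Byte[2]=93: continuation. acc=(acc<<6)|0x13=0xB553
Completed: cp=U+B553 (starts at byte 0)
Byte[3]=F0: 4-byte lead, need 3 cont bytes. acc=0x0
Byte[4]=98: continuation. acc=(acc<<6)|0x18=0x18
Byte[5]=55: expected 10xxxxxx continuation. INVALID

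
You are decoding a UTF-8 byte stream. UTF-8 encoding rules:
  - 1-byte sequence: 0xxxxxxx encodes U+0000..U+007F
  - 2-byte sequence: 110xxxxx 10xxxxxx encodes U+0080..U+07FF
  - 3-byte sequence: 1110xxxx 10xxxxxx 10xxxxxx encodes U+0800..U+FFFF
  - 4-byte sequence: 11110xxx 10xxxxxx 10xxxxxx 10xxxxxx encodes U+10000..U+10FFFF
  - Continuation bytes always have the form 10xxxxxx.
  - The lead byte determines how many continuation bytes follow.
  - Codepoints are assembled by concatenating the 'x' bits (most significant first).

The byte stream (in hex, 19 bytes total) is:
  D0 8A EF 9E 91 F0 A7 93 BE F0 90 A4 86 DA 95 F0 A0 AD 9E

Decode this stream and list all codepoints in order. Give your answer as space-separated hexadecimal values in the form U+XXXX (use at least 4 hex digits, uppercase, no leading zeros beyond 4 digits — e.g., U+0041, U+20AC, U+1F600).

Byte[0]=D0: 2-byte lead, need 1 cont bytes. acc=0x10
Byte[1]=8A: continuation. acc=(acc<<6)|0x0A=0x40A
Completed: cp=U+040A (starts at byte 0)
Byte[2]=EF: 3-byte lead, need 2 cont bytes. acc=0xF
Byte[3]=9E: continuation. acc=(acc<<6)|0x1E=0x3DE
Byte[4]=91: continuation. acc=(acc<<6)|0x11=0xF791
Completed: cp=U+F791 (starts at byte 2)
Byte[5]=F0: 4-byte lead, need 3 cont bytes. acc=0x0
Byte[6]=A7: continuation. acc=(acc<<6)|0x27=0x27
Byte[7]=93: continuation. acc=(acc<<6)|0x13=0x9D3
Byte[8]=BE: continuation. acc=(acc<<6)|0x3E=0x274FE
Completed: cp=U+274FE (starts at byte 5)
Byte[9]=F0: 4-byte lead, need 3 cont bytes. acc=0x0
Byte[10]=90: continuation. acc=(acc<<6)|0x10=0x10
Byte[11]=A4: continuation. acc=(acc<<6)|0x24=0x424
Byte[12]=86: continuation. acc=(acc<<6)|0x06=0x10906
Completed: cp=U+10906 (starts at byte 9)
Byte[13]=DA: 2-byte lead, need 1 cont bytes. acc=0x1A
Byte[14]=95: continuation. acc=(acc<<6)|0x15=0x695
Completed: cp=U+0695 (starts at byte 13)
Byte[15]=F0: 4-byte lead, need 3 cont bytes. acc=0x0
Byte[16]=A0: continuation. acc=(acc<<6)|0x20=0x20
Byte[17]=AD: continuation. acc=(acc<<6)|0x2D=0x82D
Byte[18]=9E: continuation. acc=(acc<<6)|0x1E=0x20B5E
Completed: cp=U+20B5E (starts at byte 15)

Answer: U+040A U+F791 U+274FE U+10906 U+0695 U+20B5E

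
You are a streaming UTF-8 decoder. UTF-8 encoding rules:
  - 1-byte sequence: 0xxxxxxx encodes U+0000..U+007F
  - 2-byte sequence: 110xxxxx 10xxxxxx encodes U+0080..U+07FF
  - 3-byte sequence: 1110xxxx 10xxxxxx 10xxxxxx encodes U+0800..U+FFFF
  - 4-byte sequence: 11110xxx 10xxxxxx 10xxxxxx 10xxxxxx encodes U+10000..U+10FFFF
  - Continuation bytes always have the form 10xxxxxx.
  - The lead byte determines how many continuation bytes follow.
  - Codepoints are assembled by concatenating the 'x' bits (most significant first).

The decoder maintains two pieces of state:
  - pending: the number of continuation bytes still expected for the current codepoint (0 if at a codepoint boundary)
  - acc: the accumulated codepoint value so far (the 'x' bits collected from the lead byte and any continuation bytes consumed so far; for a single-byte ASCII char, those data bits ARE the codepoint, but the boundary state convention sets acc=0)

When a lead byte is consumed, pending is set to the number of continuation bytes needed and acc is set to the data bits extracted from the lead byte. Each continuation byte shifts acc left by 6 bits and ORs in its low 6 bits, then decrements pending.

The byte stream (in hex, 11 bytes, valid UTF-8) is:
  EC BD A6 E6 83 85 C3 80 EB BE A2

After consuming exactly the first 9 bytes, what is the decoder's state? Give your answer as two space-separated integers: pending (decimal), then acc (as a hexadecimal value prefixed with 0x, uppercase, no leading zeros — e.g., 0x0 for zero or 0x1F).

Byte[0]=EC: 3-byte lead. pending=2, acc=0xC
Byte[1]=BD: continuation. acc=(acc<<6)|0x3D=0x33D, pending=1
Byte[2]=A6: continuation. acc=(acc<<6)|0x26=0xCF66, pending=0
Byte[3]=E6: 3-byte lead. pending=2, acc=0x6
Byte[4]=83: continuation. acc=(acc<<6)|0x03=0x183, pending=1
Byte[5]=85: continuation. acc=(acc<<6)|0x05=0x60C5, pending=0
Byte[6]=C3: 2-byte lead. pending=1, acc=0x3
Byte[7]=80: continuation. acc=(acc<<6)|0x00=0xC0, pending=0
Byte[8]=EB: 3-byte lead. pending=2, acc=0xB

Answer: 2 0xB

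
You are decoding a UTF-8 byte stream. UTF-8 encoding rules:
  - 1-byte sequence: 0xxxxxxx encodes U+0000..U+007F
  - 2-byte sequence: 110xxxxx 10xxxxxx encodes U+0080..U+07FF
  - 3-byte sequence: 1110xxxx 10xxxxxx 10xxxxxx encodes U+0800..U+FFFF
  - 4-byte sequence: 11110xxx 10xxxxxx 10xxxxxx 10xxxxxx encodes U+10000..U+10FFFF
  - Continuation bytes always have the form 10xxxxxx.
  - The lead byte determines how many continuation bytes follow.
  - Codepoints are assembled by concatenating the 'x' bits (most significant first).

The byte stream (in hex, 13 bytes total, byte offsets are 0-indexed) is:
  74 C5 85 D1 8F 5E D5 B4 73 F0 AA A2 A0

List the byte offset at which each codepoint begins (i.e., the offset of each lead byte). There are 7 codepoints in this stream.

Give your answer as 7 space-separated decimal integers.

Answer: 0 1 3 5 6 8 9

Derivation:
Byte[0]=74: 1-byte ASCII. cp=U+0074
Byte[1]=C5: 2-byte lead, need 1 cont bytes. acc=0x5
Byte[2]=85: continuation. acc=(acc<<6)|0x05=0x145
Completed: cp=U+0145 (starts at byte 1)
Byte[3]=D1: 2-byte lead, need 1 cont bytes. acc=0x11
Byte[4]=8F: continuation. acc=(acc<<6)|0x0F=0x44F
Completed: cp=U+044F (starts at byte 3)
Byte[5]=5E: 1-byte ASCII. cp=U+005E
Byte[6]=D5: 2-byte lead, need 1 cont bytes. acc=0x15
Byte[7]=B4: continuation. acc=(acc<<6)|0x34=0x574
Completed: cp=U+0574 (starts at byte 6)
Byte[8]=73: 1-byte ASCII. cp=U+0073
Byte[9]=F0: 4-byte lead, need 3 cont bytes. acc=0x0
Byte[10]=AA: continuation. acc=(acc<<6)|0x2A=0x2A
Byte[11]=A2: continuation. acc=(acc<<6)|0x22=0xAA2
Byte[12]=A0: continuation. acc=(acc<<6)|0x20=0x2A8A0
Completed: cp=U+2A8A0 (starts at byte 9)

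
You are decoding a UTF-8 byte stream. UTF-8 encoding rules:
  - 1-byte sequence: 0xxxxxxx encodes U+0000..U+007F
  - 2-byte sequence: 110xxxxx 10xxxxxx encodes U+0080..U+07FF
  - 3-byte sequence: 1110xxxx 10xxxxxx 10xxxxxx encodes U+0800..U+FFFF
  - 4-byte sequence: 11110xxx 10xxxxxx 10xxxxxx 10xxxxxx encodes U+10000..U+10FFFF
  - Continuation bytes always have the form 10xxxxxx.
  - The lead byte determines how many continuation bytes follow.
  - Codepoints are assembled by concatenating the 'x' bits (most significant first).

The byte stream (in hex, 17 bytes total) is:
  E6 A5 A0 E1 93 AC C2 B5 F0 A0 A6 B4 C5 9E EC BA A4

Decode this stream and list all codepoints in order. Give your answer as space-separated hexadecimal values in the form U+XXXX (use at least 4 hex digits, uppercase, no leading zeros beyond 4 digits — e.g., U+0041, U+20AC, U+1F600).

Answer: U+6960 U+14EC U+00B5 U+209B4 U+015E U+CEA4

Derivation:
Byte[0]=E6: 3-byte lead, need 2 cont bytes. acc=0x6
Byte[1]=A5: continuation. acc=(acc<<6)|0x25=0x1A5
Byte[2]=A0: continuation. acc=(acc<<6)|0x20=0x6960
Completed: cp=U+6960 (starts at byte 0)
Byte[3]=E1: 3-byte lead, need 2 cont bytes. acc=0x1
Byte[4]=93: continuation. acc=(acc<<6)|0x13=0x53
Byte[5]=AC: continuation. acc=(acc<<6)|0x2C=0x14EC
Completed: cp=U+14EC (starts at byte 3)
Byte[6]=C2: 2-byte lead, need 1 cont bytes. acc=0x2
Byte[7]=B5: continuation. acc=(acc<<6)|0x35=0xB5
Completed: cp=U+00B5 (starts at byte 6)
Byte[8]=F0: 4-byte lead, need 3 cont bytes. acc=0x0
Byte[9]=A0: continuation. acc=(acc<<6)|0x20=0x20
Byte[10]=A6: continuation. acc=(acc<<6)|0x26=0x826
Byte[11]=B4: continuation. acc=(acc<<6)|0x34=0x209B4
Completed: cp=U+209B4 (starts at byte 8)
Byte[12]=C5: 2-byte lead, need 1 cont bytes. acc=0x5
Byte[13]=9E: continuation. acc=(acc<<6)|0x1E=0x15E
Completed: cp=U+015E (starts at byte 12)
Byte[14]=EC: 3-byte lead, need 2 cont bytes. acc=0xC
Byte[15]=BA: continuation. acc=(acc<<6)|0x3A=0x33A
Byte[16]=A4: continuation. acc=(acc<<6)|0x24=0xCEA4
Completed: cp=U+CEA4 (starts at byte 14)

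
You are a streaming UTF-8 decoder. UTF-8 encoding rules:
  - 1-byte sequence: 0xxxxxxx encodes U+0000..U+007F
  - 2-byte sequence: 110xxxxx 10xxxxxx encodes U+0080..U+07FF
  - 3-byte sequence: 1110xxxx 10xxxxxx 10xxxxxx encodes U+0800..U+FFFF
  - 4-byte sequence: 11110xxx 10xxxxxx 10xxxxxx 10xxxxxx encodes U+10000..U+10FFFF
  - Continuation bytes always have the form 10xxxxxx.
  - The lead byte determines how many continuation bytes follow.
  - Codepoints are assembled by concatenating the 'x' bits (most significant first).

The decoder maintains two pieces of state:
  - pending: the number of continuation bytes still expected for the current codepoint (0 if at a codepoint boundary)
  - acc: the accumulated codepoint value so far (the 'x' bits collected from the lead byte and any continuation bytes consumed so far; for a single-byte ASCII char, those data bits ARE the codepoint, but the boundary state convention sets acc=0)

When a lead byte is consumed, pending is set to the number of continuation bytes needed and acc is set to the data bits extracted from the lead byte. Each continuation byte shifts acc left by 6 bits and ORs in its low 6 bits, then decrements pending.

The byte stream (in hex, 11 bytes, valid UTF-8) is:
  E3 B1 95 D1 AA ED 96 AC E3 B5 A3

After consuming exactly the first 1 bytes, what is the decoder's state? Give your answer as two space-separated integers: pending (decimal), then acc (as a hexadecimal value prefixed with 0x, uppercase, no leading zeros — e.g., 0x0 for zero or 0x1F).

Answer: 2 0x3

Derivation:
Byte[0]=E3: 3-byte lead. pending=2, acc=0x3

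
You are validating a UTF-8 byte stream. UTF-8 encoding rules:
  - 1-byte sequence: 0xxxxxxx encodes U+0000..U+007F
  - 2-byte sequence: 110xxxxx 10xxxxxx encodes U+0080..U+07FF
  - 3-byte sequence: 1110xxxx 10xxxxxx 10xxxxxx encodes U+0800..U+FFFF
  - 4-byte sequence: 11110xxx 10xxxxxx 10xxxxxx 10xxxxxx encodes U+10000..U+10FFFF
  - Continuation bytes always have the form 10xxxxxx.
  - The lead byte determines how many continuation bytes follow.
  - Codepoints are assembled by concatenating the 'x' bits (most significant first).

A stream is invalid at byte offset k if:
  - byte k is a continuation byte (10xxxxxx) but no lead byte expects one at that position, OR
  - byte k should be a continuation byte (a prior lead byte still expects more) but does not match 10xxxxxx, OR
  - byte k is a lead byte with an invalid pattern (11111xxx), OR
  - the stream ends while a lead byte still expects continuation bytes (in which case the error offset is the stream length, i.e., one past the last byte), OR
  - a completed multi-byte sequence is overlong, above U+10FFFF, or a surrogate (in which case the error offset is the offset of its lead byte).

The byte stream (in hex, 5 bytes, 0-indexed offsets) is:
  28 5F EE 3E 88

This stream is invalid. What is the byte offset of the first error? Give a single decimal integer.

Byte[0]=28: 1-byte ASCII. cp=U+0028
Byte[1]=5F: 1-byte ASCII. cp=U+005F
Byte[2]=EE: 3-byte lead, need 2 cont bytes. acc=0xE
Byte[3]=3E: expected 10xxxxxx continuation. INVALID

Answer: 3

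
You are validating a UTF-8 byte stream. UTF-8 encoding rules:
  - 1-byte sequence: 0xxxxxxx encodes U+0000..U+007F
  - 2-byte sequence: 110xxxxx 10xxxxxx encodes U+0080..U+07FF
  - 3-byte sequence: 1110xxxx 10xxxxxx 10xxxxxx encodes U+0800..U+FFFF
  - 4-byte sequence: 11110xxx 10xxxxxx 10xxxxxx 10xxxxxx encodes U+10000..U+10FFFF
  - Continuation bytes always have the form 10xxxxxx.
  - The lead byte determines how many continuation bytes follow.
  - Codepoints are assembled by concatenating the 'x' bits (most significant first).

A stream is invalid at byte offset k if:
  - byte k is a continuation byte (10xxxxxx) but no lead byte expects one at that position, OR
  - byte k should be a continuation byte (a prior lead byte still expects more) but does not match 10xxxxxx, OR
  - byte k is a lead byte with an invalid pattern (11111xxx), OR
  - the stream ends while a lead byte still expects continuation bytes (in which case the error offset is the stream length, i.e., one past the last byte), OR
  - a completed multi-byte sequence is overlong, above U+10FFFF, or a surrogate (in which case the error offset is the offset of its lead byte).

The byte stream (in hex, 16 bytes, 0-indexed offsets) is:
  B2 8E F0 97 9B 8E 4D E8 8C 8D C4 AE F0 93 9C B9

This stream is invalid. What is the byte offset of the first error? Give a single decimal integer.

Byte[0]=B2: INVALID lead byte (not 0xxx/110x/1110/11110)

Answer: 0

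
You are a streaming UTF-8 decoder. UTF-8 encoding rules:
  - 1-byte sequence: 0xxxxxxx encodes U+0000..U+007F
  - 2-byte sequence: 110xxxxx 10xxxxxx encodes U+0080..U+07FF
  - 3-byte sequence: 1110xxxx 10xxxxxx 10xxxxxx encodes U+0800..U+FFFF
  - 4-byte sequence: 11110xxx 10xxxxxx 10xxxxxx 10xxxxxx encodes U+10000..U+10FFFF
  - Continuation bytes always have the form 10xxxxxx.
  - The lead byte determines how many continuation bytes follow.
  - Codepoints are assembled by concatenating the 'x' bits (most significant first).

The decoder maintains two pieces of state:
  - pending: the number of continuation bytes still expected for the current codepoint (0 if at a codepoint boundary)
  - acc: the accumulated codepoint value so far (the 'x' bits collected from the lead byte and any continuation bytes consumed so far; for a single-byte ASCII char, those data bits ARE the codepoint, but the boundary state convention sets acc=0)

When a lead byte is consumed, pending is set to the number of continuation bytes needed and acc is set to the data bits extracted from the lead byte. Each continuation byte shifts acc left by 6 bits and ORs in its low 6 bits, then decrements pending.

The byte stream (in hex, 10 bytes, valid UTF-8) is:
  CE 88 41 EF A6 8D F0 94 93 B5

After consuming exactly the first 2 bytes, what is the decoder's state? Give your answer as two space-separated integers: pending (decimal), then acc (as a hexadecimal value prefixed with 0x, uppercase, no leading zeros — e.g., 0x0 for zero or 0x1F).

Byte[0]=CE: 2-byte lead. pending=1, acc=0xE
Byte[1]=88: continuation. acc=(acc<<6)|0x08=0x388, pending=0

Answer: 0 0x388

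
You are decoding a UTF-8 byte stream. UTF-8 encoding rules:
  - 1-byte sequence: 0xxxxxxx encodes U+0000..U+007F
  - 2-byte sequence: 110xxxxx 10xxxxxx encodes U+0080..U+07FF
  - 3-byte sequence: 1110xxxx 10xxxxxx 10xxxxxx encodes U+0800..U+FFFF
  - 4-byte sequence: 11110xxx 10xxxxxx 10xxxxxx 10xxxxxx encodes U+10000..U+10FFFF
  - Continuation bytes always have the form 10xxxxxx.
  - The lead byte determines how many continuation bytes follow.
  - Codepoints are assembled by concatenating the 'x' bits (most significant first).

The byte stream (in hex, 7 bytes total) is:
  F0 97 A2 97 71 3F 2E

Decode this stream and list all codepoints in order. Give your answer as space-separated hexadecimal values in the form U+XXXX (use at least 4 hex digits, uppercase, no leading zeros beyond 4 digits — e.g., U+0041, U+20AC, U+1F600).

Answer: U+17897 U+0071 U+003F U+002E

Derivation:
Byte[0]=F0: 4-byte lead, need 3 cont bytes. acc=0x0
Byte[1]=97: continuation. acc=(acc<<6)|0x17=0x17
Byte[2]=A2: continuation. acc=(acc<<6)|0x22=0x5E2
Byte[3]=97: continuation. acc=(acc<<6)|0x17=0x17897
Completed: cp=U+17897 (starts at byte 0)
Byte[4]=71: 1-byte ASCII. cp=U+0071
Byte[5]=3F: 1-byte ASCII. cp=U+003F
Byte[6]=2E: 1-byte ASCII. cp=U+002E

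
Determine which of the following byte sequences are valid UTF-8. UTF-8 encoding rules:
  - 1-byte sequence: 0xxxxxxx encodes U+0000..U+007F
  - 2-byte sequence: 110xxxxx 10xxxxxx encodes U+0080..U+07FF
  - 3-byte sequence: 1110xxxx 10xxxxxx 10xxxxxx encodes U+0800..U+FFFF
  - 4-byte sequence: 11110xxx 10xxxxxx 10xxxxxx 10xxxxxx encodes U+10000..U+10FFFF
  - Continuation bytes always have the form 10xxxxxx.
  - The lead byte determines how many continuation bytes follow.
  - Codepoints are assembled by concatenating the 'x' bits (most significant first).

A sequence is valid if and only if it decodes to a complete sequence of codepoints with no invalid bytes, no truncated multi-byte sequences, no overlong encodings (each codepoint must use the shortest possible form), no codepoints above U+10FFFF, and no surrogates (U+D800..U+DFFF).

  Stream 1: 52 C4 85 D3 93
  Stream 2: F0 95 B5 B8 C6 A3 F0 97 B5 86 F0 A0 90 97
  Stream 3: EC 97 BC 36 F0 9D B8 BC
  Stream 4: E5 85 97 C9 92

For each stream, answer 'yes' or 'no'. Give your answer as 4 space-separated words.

Answer: yes yes yes yes

Derivation:
Stream 1: decodes cleanly. VALID
Stream 2: decodes cleanly. VALID
Stream 3: decodes cleanly. VALID
Stream 4: decodes cleanly. VALID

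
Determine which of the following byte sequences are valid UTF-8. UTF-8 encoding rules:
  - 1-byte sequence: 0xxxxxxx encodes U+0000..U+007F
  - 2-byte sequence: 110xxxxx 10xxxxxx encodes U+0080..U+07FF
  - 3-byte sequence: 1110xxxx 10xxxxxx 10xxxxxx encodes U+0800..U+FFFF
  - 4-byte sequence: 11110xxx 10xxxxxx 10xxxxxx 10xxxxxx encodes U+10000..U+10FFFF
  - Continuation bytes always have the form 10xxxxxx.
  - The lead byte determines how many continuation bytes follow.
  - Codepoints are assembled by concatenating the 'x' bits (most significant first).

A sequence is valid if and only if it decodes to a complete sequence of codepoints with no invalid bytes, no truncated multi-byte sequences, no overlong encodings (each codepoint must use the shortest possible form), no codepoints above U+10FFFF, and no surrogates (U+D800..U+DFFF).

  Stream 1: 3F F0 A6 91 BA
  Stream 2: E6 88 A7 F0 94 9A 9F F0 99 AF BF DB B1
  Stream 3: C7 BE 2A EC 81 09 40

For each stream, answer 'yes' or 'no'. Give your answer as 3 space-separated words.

Answer: yes yes no

Derivation:
Stream 1: decodes cleanly. VALID
Stream 2: decodes cleanly. VALID
Stream 3: error at byte offset 5. INVALID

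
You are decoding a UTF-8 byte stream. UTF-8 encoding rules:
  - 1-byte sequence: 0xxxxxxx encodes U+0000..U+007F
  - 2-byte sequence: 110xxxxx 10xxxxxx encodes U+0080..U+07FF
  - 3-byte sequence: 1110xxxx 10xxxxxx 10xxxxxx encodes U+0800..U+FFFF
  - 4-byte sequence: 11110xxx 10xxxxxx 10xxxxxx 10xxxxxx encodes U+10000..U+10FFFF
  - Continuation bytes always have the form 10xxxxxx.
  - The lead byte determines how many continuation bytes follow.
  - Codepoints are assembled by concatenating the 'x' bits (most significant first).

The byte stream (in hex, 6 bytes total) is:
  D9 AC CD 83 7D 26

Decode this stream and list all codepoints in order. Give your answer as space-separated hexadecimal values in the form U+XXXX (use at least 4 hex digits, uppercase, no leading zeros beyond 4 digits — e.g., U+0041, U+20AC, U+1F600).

Answer: U+066C U+0343 U+007D U+0026

Derivation:
Byte[0]=D9: 2-byte lead, need 1 cont bytes. acc=0x19
Byte[1]=AC: continuation. acc=(acc<<6)|0x2C=0x66C
Completed: cp=U+066C (starts at byte 0)
Byte[2]=CD: 2-byte lead, need 1 cont bytes. acc=0xD
Byte[3]=83: continuation. acc=(acc<<6)|0x03=0x343
Completed: cp=U+0343 (starts at byte 2)
Byte[4]=7D: 1-byte ASCII. cp=U+007D
Byte[5]=26: 1-byte ASCII. cp=U+0026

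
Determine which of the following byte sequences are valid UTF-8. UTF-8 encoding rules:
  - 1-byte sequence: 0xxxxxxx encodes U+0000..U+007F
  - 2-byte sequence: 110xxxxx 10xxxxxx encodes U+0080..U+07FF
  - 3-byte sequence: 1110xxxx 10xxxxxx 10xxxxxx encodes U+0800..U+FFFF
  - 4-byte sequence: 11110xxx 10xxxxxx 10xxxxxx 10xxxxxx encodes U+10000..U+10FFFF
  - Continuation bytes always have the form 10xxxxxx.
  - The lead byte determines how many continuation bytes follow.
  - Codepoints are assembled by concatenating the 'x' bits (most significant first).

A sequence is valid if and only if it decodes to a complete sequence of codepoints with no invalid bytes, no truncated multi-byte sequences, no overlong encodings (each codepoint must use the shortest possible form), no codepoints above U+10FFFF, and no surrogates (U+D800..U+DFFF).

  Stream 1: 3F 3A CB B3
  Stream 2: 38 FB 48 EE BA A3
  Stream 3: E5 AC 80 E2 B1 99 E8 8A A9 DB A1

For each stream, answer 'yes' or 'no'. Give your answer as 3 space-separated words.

Answer: yes no yes

Derivation:
Stream 1: decodes cleanly. VALID
Stream 2: error at byte offset 1. INVALID
Stream 3: decodes cleanly. VALID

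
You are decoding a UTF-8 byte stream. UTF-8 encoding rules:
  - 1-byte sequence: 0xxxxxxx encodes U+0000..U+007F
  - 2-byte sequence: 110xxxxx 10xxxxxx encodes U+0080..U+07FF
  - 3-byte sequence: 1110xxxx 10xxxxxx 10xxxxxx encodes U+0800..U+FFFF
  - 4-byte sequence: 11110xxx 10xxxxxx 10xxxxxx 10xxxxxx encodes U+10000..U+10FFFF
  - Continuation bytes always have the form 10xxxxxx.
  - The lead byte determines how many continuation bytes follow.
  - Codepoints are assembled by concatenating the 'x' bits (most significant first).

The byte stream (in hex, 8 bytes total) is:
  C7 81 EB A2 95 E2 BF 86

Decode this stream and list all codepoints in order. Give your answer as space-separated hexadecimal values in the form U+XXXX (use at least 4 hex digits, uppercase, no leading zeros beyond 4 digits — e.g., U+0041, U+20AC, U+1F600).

Byte[0]=C7: 2-byte lead, need 1 cont bytes. acc=0x7
Byte[1]=81: continuation. acc=(acc<<6)|0x01=0x1C1
Completed: cp=U+01C1 (starts at byte 0)
Byte[2]=EB: 3-byte lead, need 2 cont bytes. acc=0xB
Byte[3]=A2: continuation. acc=(acc<<6)|0x22=0x2E2
Byte[4]=95: continuation. acc=(acc<<6)|0x15=0xB895
Completed: cp=U+B895 (starts at byte 2)
Byte[5]=E2: 3-byte lead, need 2 cont bytes. acc=0x2
Byte[6]=BF: continuation. acc=(acc<<6)|0x3F=0xBF
Byte[7]=86: continuation. acc=(acc<<6)|0x06=0x2FC6
Completed: cp=U+2FC6 (starts at byte 5)

Answer: U+01C1 U+B895 U+2FC6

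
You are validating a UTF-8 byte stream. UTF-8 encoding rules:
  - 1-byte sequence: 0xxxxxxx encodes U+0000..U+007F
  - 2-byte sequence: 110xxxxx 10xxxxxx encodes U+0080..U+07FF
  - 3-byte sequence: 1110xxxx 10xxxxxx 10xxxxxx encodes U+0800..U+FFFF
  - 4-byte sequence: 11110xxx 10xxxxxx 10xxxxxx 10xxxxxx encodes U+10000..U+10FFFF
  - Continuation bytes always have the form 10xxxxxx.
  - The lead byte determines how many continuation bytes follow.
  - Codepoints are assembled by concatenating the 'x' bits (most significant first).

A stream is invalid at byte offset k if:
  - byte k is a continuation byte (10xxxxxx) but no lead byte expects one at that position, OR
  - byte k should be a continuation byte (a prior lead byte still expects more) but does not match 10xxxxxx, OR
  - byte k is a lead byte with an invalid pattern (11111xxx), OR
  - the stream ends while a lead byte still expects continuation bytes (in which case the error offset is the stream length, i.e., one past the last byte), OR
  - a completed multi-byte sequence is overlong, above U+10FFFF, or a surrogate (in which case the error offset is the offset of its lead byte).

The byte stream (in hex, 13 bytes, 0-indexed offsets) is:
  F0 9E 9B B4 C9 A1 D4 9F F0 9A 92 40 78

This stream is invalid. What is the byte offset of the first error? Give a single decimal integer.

Answer: 11

Derivation:
Byte[0]=F0: 4-byte lead, need 3 cont bytes. acc=0x0
Byte[1]=9E: continuation. acc=(acc<<6)|0x1E=0x1E
Byte[2]=9B: continuation. acc=(acc<<6)|0x1B=0x79B
Byte[3]=B4: continuation. acc=(acc<<6)|0x34=0x1E6F4
Completed: cp=U+1E6F4 (starts at byte 0)
Byte[4]=C9: 2-byte lead, need 1 cont bytes. acc=0x9
Byte[5]=A1: continuation. acc=(acc<<6)|0x21=0x261
Completed: cp=U+0261 (starts at byte 4)
Byte[6]=D4: 2-byte lead, need 1 cont bytes. acc=0x14
Byte[7]=9F: continuation. acc=(acc<<6)|0x1F=0x51F
Completed: cp=U+051F (starts at byte 6)
Byte[8]=F0: 4-byte lead, need 3 cont bytes. acc=0x0
Byte[9]=9A: continuation. acc=(acc<<6)|0x1A=0x1A
Byte[10]=92: continuation. acc=(acc<<6)|0x12=0x692
Byte[11]=40: expected 10xxxxxx continuation. INVALID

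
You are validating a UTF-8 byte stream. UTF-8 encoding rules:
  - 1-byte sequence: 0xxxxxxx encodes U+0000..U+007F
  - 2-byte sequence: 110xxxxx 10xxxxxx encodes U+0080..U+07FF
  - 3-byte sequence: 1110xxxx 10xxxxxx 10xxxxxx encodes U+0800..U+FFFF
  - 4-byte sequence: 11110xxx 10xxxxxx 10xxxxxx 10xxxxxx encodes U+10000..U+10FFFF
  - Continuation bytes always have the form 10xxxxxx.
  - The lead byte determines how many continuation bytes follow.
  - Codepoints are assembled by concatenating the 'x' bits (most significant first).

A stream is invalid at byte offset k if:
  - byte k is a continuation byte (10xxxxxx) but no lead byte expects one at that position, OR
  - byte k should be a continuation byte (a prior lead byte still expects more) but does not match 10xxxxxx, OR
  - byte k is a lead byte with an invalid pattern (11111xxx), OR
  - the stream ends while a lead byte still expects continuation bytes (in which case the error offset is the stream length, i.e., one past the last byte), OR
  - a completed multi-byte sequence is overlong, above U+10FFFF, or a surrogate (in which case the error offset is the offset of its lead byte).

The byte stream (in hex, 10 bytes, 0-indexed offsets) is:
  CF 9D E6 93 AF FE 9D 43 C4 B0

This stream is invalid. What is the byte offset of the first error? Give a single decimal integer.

Byte[0]=CF: 2-byte lead, need 1 cont bytes. acc=0xF
Byte[1]=9D: continuation. acc=(acc<<6)|0x1D=0x3DD
Completed: cp=U+03DD (starts at byte 0)
Byte[2]=E6: 3-byte lead, need 2 cont bytes. acc=0x6
Byte[3]=93: continuation. acc=(acc<<6)|0x13=0x193
Byte[4]=AF: continuation. acc=(acc<<6)|0x2F=0x64EF
Completed: cp=U+64EF (starts at byte 2)
Byte[5]=FE: INVALID lead byte (not 0xxx/110x/1110/11110)

Answer: 5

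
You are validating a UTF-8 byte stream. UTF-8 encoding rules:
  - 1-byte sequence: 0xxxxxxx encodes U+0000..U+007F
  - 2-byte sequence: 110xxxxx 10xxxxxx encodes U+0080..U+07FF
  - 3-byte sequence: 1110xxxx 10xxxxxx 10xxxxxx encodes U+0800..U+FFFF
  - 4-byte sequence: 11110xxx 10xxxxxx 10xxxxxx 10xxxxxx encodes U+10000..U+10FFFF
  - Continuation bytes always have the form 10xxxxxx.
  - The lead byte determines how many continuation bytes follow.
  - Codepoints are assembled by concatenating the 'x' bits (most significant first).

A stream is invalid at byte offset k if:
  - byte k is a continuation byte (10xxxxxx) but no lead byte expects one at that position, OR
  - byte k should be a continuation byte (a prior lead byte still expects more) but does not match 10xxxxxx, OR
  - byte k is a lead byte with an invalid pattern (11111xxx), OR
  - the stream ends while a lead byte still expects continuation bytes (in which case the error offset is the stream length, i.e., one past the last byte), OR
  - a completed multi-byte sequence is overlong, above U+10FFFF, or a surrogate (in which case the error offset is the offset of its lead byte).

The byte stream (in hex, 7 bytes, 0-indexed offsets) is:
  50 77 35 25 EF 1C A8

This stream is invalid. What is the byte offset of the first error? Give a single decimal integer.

Answer: 5

Derivation:
Byte[0]=50: 1-byte ASCII. cp=U+0050
Byte[1]=77: 1-byte ASCII. cp=U+0077
Byte[2]=35: 1-byte ASCII. cp=U+0035
Byte[3]=25: 1-byte ASCII. cp=U+0025
Byte[4]=EF: 3-byte lead, need 2 cont bytes. acc=0xF
Byte[5]=1C: expected 10xxxxxx continuation. INVALID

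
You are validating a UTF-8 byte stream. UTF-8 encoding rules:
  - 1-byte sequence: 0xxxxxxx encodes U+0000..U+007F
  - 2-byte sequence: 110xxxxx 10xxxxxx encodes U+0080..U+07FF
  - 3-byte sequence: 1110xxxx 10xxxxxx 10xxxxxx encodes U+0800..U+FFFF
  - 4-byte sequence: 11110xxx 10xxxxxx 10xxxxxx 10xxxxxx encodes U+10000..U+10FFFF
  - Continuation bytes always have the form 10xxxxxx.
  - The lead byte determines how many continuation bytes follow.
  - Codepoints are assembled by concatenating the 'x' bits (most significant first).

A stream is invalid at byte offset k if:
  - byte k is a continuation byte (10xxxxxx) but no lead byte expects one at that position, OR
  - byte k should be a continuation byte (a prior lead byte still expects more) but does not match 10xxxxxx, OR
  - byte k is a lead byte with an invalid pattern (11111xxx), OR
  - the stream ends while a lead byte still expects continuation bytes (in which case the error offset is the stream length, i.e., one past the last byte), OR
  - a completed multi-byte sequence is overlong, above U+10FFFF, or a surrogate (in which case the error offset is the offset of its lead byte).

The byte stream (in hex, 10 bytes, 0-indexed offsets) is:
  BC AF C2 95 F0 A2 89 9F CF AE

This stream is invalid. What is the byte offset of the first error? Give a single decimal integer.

Byte[0]=BC: INVALID lead byte (not 0xxx/110x/1110/11110)

Answer: 0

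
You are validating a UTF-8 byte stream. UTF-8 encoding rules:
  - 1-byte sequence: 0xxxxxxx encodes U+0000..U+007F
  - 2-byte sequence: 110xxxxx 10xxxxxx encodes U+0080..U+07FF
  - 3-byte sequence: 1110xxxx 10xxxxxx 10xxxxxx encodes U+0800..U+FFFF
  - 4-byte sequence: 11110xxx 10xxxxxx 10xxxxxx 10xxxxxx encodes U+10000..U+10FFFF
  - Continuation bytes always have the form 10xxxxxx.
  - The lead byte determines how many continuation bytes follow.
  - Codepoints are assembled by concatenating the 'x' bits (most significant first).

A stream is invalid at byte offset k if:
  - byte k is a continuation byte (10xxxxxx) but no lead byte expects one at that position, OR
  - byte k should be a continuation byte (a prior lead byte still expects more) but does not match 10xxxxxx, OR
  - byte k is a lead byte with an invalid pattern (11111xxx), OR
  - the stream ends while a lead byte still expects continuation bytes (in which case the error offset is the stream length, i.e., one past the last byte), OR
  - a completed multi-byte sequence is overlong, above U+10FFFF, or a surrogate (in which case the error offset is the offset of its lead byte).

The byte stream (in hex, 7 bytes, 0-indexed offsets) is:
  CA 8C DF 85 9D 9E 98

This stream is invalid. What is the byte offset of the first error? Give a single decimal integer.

Answer: 4

Derivation:
Byte[0]=CA: 2-byte lead, need 1 cont bytes. acc=0xA
Byte[1]=8C: continuation. acc=(acc<<6)|0x0C=0x28C
Completed: cp=U+028C (starts at byte 0)
Byte[2]=DF: 2-byte lead, need 1 cont bytes. acc=0x1F
Byte[3]=85: continuation. acc=(acc<<6)|0x05=0x7C5
Completed: cp=U+07C5 (starts at byte 2)
Byte[4]=9D: INVALID lead byte (not 0xxx/110x/1110/11110)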